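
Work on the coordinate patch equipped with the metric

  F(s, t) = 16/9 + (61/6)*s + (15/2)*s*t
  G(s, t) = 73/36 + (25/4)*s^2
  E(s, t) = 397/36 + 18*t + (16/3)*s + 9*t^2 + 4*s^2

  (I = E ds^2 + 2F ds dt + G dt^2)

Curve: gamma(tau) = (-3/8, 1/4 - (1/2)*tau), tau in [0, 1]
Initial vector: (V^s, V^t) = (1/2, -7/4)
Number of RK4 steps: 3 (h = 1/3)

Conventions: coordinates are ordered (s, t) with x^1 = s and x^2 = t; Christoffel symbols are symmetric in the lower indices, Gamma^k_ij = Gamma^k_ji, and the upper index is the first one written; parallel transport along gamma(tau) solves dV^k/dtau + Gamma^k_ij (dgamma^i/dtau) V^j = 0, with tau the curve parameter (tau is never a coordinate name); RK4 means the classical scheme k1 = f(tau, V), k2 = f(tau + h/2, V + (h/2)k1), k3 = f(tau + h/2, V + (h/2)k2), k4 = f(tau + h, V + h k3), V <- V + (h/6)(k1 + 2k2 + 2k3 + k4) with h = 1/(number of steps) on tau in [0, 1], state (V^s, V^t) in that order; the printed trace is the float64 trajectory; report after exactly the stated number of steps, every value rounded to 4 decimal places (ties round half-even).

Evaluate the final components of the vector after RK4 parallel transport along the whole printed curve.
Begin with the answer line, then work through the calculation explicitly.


Answer: V^s = 0.8551, V^t = -1.7768

gamma'(tau) = (0, -1/2); f(tau, V)^k = -Gamma^k_ij(gamma(tau)) gamma'^i(tau) V^j; h = 1/3; intermediate values shown to 6 dp
curve data and Christoffel symbols at the stage parameters:
  tau = 0.000000: gamma = (-0.375000, 0.250000), gamma' = (0.000000, -0.500000); Gamma_sss = 0.158386, Gamma_sst = 0.748917, Gamma_stt = -0.038823, Gamma_tss = 0.421547, Gamma_tst = -0.100916, Gamma_ttt = -0.036568
  tau = 0.166667: gamma = (-0.375000, 0.166667), gamma' = (0.000000, -0.500000); Gamma_sss = 0.183092, Gamma_sst = 0.793832, Gamma_stt = -0.043874, Gamma_tss = 0.473059, Gamma_tst = -0.122618, Gamma_ttt = -0.037788
  tau = 0.333333: gamma = (-0.375000, 0.083333), gamma' = (0.000000, -0.500000); Gamma_sss = 0.211039, Gamma_sst = 0.844261, Gamma_stt = -0.049966, Gamma_tss = 0.523116, Gamma_tst = -0.147261, Gamma_ttt = -0.039006
  tau = 0.500000: gamma = (-0.375000, 0.000000), gamma' = (0.000000, -0.500000); Gamma_sss = 0.242881, Gamma_sst = 0.901224, Gamma_stt = -0.057403, Gamma_tss = 0.571394, Gamma_tst = -0.175461, Gamma_ttt = -0.040183
  tau = 0.666667: gamma = (-0.375000, -0.083333), gamma' = (0.000000, -0.500000); Gamma_sss = 0.279453, Gamma_sst = 0.965990, Gamma_stt = -0.066606, Gamma_tss = 0.617466, Gamma_tst = -0.208015, Gamma_ttt = -0.041254
  tau = 0.833333: gamma = (-0.375000, -0.166667), gamma' = (0.000000, -0.500000); Gamma_sss = 0.321831, Gamma_sst = 1.040139, Gamma_stt = -0.078169, Gamma_tss = 0.660768, Gamma_tst = -0.245958, Gamma_ttt = -0.042114
  tau = 1.000000: gamma = (-0.375000, -0.250000), gamma' = (0.000000, -0.500000); Gamma_sss = 0.371410, Gamma_sst = 1.125634, Gamma_stt = -0.092955, Gamma_tss = 0.700535, Gamma_tst = -0.290661, Gamma_ttt = -0.042584
step 0: V^s = 0.5000, V^t = -1.7500
step 1: k1 = (0.221199, 0.006768), k2 = (0.251456, 0.000128), k3 = (0.253482, -0.000160), k4 = (0.290454, -0.008905); V <- V + (h/6)(k1 + 2k2 + 2k3 + k4): V^s = 0.5845, V^t = -1.7501
step 2: k1 = (0.290471, -0.008907), k2 = (0.335485, -0.020336), k3 = (0.338920, -0.020956), k4 = (0.395407, -0.036301); V <- V + (h/6)(k1 + 2k2 + 2k3 + k4): V^s = 0.6976, V^t = -1.7572
step 3: k1 = (0.395442, -0.036306), k2 = (0.465976, -0.056762), k3 = (0.472223, -0.058136), k4 = (0.563767, -0.086426); V <- V + (h/6)(k1 + 2k2 + 2k3 + k4): V^s = 0.8551, V^t = -1.7768


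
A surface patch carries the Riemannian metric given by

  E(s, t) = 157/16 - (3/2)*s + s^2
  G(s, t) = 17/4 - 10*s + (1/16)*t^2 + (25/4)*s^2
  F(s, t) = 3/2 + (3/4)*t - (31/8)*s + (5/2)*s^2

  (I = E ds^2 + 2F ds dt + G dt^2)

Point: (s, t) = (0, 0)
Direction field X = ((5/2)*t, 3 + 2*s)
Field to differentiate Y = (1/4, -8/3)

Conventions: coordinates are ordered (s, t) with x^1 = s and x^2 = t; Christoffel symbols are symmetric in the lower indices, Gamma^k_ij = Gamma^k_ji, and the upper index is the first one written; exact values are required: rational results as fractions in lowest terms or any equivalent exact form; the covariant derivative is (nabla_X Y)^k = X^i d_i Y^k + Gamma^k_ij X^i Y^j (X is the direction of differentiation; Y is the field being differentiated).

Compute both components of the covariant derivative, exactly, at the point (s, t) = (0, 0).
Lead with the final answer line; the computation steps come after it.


Answer: (nabla_X Y)^s = -12152/2525, (nabla_X Y)^t = 2061/2525

E = 157/16, F = 3/2, G = 17/4 at the point
E_s = -3/2, E_t = 0, F_s = -31/8, F_t = 3/4, G_s = -10, G_t = 0
EG - F^2 = 2525/64;  g^inv = (64/2525) * [[17/4, -3/2], [-3/2, 157/16]]
first-kind symbols [ij,l] = (1/2)(d_i g_jl + d_j g_il - d_l g_ij): [ss,s] = E_s/2 = -3/4, [ss,t] = F_s - E_t/2 = -31/8, [st,s] = E_t/2 = 0, [st,t] = G_s/2 = -5, [tt,s] = F_t - G_s/2 = 23/4, [tt,t] = G_t/2 = 0
Gamma^s_ij = (G*[ij,s] - F*[ij,t])/(EG - F^2), Gamma^t_ij = (E*[ij,t] - F*[ij,s])/(EG - F^2)
Gamma_sss = 168/2525, Gamma_sst = 96/505, Gamma_stt = 1564/2525, Gamma_tss = -4723/5050, Gamma_tst = -628/505, Gamma_ttt = -552/2525
X = (0, 3), Y = (1/4, -8/3) at the point


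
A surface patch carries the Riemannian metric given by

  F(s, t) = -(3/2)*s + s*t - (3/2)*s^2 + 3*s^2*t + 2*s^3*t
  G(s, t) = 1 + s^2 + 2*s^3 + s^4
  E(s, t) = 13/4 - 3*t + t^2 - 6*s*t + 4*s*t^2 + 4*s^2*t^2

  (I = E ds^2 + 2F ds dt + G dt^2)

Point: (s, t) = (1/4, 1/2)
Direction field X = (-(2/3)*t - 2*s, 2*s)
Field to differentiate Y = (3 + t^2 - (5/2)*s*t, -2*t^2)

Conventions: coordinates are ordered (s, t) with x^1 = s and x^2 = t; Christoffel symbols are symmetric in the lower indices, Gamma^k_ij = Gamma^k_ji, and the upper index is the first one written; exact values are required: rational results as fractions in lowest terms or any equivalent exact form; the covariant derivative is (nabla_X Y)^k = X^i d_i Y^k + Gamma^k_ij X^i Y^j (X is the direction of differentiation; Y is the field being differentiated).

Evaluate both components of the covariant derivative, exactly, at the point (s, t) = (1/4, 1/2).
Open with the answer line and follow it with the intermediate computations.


Answer: (nabla_X Y)^s = 21571/20400, (nabla_X Y)^t = -947/1020

E = 25/16, F = -15/64, G = 281/256 at the point
E_s = -3/2, E_t = -9/4, F_s = -13/16, F_t = 15/32, G_s = 15/16, G_t = 0
EG - F^2 = 425/256;  g^inv = (256/425) * [[281/256, 15/64], [15/64, 25/16]]
first-kind symbols [ij,l] = (1/2)(d_i g_jl + d_j g_il - d_l g_ij): [ss,s] = E_s/2 = -3/4, [ss,t] = F_s - E_t/2 = 5/16, [st,s] = E_t/2 = -9/8, [st,t] = G_s/2 = 15/32, [tt,s] = F_t - G_s/2 = 0, [tt,t] = G_t/2 = 0
Gamma^s_ij = (G*[ij,s] - F*[ij,t])/(EG - F^2), Gamma^t_ij = (E*[ij,t] - F*[ij,s])/(EG - F^2)
Gamma_sss = -192/425, Gamma_sst = -288/425, Gamma_stt = 0, Gamma_tss = 16/85, Gamma_tst = 24/85, Gamma_ttt = 0
X = (-5/6, 1/2), Y = (47/16, -1/2) at the point


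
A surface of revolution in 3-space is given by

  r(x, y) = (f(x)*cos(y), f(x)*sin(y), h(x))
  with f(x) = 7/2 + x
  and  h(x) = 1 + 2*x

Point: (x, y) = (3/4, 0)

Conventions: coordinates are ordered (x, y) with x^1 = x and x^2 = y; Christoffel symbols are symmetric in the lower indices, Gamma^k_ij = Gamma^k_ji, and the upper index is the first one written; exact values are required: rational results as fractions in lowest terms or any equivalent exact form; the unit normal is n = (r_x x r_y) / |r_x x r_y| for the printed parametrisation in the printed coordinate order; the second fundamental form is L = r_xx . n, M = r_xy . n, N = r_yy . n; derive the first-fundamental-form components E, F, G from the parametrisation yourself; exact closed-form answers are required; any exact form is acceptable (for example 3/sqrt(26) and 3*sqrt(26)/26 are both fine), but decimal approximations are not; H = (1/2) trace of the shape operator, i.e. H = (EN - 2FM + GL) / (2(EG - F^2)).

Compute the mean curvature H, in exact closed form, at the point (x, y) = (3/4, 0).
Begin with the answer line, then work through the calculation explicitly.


Answer: H = 4*sqrt(5)/85

f = 17/4, f' = 1, f'' = 0, h' = 2, h'' = 0
E = 5, F = 0, G = 289/16; answer radicand W^2 = 5
unnormalised second-form numerators: l = 0, m = 0, n = 17/2; L = l/sqrt(5), and similarly M = m/sqrt(W^2), N = n/sqrt(W^2)
H = (E*n - 2*F*m + G*l) / (2*(EG - F^2)*sqrt(W^2)); E*n - 2*F*m + G*l = 85/2, EG - F^2 = 1445/16, so H = (4/17)/sqrt(5)


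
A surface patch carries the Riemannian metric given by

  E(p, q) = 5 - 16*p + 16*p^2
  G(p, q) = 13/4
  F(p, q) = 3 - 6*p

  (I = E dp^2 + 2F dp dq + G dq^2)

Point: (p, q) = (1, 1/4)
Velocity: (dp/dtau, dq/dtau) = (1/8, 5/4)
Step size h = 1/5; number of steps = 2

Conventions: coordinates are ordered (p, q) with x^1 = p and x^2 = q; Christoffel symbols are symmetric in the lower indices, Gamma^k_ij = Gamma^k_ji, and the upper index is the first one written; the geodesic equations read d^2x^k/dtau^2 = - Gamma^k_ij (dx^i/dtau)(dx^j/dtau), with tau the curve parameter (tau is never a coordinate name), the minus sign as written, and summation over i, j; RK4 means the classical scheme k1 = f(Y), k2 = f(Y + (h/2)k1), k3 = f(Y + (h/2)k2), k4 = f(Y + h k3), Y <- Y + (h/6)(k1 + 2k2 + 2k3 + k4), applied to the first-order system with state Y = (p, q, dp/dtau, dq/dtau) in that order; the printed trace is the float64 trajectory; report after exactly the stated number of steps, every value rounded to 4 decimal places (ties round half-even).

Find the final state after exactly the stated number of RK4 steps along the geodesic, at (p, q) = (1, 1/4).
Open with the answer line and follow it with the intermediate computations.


Answer: p = 1.0487, q = 0.7510, dp/dtau = 0.1185, dq/dtau = 1.2547

f(Y) = (dp/dtau, dq/dtau, -Gamma^p_ij Y'^i Y'^j, -Gamma^q_ij Y'^i Y'^j) with the Gammas evaluated at the stage position; h = 0.200000; intermediate values shown to 6 dp
step 0: p = 1.0000, q = 0.2500, dp/dtau = 0.1250, dq/dtau = 1.2500
step 1:
  k1: at (p, q) = (1.000000, 0.250000), (dp/dtau, dq/dtau) = (0.125000, 1.250000); Gamma_ppp = 1.103448, Gamma_ppq = 0.000000, Gamma_pqq = 0.000000, Gamma_qpp = -0.827586, Gamma_qpq = 0.000000, Gamma_qqq = 0.000000; k1 = (0.125000, 1.250000, -0.017241, 0.012931)
  k2: at (p, q) = (1.012500, 0.375000), (dp/dtau, dq/dtau) = (0.123276, 1.251293); Gamma_ppp = 1.100302, Gamma_ppq = 0.000000, Gamma_pqq = 0.000000, Gamma_qpp = -0.805099, Gamma_qpq = 0.000000, Gamma_qqq = 0.000000; k2 = (0.123276, 1.251293, -0.016721, 0.012235)
  k3: at (p, q) = (1.012328, 0.375129), (dp/dtau, dq/dtau) = (0.123328, 1.251224); Gamma_ppp = 1.100349, Gamma_ppq = 0.000000, Gamma_pqq = 0.000000, Gamma_qpp = -0.805404, Gamma_qpq = 0.000000, Gamma_qqq = 0.000000; k3 = (0.123328, 1.251224, -0.016736, 0.012250)
  k4: at (p, q) = (1.024666, 0.500245), (dp/dtau, dq/dtau) = (0.121653, 1.252450); Gamma_ppp = 1.096711, Gamma_ppq = 0.000000, Gamma_pqq = 0.000000, Gamma_qpp = -0.783865, Gamma_qpq = 0.000000, Gamma_qqq = 0.000000; k4 = (0.121653, 1.252450, -0.016231, 0.011601)
  Y <- Y + (h/6)(k1 + 2k2 + 2k3 + k4): p = 1.0247, q = 0.5002, dp/dtau = 0.1217, dq/dtau = 1.2525
step 2:
  k1: at (p, q) = (1.024662, 0.500249), (dp/dtau, dq/dtau) = (0.121654, 1.252450); Gamma_ppp = 1.096712, Gamma_ppq = 0.000000, Gamma_pqq = 0.000000, Gamma_qpp = -0.783871, Gamma_qpq = 0.000000, Gamma_qqq = 0.000000; k1 = (0.121654, 1.252450, -0.016231, 0.011601)
  k2: at (p, q) = (1.036827, 0.625494), (dp/dtau, dq/dtau) = (0.120031, 1.253610); Gamma_ppp = 1.092648, Gamma_ppq = 0.000000, Gamma_pqq = 0.000000, Gamma_qpp = -0.763268, Gamma_qpq = 0.000000, Gamma_qqq = 0.000000; k2 = (0.120031, 1.253610, -0.015742, 0.010997)
  k3: at (p, q) = (1.036665, 0.625610), (dp/dtau, dq/dtau) = (0.120080, 1.253550); Gamma_ppp = 1.092705, Gamma_ppq = 0.000000, Gamma_pqq = 0.000000, Gamma_qpp = -0.763538, Gamma_qpq = 0.000000, Gamma_qqq = 0.000000; k3 = (0.120080, 1.253550, -0.015756, 0.011010)
  k4: at (p, q) = (1.048678, 0.750959), (dp/dtau, dq/dtau) = (0.118503, 1.254652); Gamma_ppp = 1.088274, Gamma_ppq = 0.000000, Gamma_pqq = 0.000000, Gamma_qpp = -0.743793, Gamma_qpq = 0.000000, Gamma_qqq = 0.000000; k4 = (0.118503, 1.254652, -0.015282, 0.010445)
  Y <- Y + (h/6)(k1 + 2k2 + 2k3 + k4): p = 1.0487, q = 0.7510, dp/dtau = 0.1185, dq/dtau = 1.2547


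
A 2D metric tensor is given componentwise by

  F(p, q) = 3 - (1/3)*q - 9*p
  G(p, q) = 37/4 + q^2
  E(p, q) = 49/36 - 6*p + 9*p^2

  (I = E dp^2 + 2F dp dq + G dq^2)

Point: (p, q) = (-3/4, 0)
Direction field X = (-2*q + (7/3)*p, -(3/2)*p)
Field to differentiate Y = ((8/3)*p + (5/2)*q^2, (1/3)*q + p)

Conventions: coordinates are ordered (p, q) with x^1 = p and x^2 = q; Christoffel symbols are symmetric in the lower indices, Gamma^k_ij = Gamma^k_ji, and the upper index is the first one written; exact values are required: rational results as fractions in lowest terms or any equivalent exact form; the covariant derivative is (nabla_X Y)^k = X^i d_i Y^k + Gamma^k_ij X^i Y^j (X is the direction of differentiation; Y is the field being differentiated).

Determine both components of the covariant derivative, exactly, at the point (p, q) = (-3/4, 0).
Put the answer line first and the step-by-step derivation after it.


Answer: (nabla_X Y)^p = -116953/20670, (nabla_X Y)^q = -7919/2120

E = 1573/144, F = 39/4, G = 37/4 at the point
E_p = -39/2, E_q = 0, F_p = -9, F_q = -1/3, G_p = 0, G_q = 0
EG - F^2 = 3445/576;  g^inv = (576/3445) * [[37/4, -39/4], [-39/4, 1573/144]]
first-kind symbols [ij,l] = (1/2)(d_i g_jl + d_j g_il - d_l g_ij): [pp,p] = E_p/2 = -39/4, [pp,q] = F_p - E_q/2 = -9, [pq,p] = E_q/2 = 0, [pq,q] = G_p/2 = 0, [qq,p] = F_q - G_p/2 = -1/3, [qq,q] = G_q/2 = 0
Gamma^p_ij = (G*[ij,p] - F*[ij,q])/(EG - F^2), Gamma^q_ij = (E*[ij,q] - F*[ij,p])/(EG - F^2)
Gamma_ppp = -108/265, Gamma_ppq = 0, Gamma_pqq = -1776/3445, Gamma_qpp = -144/265, Gamma_qpq = 0, Gamma_qqq = 144/265
X = (-7/4, 9/8), Y = (-2, -3/4) at the point


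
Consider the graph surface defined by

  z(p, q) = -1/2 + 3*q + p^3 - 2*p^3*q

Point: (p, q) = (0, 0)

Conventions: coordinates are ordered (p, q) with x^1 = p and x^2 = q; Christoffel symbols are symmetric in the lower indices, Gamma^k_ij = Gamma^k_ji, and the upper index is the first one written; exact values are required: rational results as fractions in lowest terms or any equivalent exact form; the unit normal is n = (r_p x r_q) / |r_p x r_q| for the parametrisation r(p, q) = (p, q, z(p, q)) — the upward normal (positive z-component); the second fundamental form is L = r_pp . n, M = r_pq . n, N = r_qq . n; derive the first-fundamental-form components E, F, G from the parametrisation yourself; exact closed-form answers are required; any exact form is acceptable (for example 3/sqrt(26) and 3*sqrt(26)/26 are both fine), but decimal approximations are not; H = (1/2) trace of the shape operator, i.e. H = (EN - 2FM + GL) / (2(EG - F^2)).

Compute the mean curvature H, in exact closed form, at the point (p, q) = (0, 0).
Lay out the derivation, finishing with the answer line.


z_p = 0, z_q = 3, z_pp = 0, z_pq = 0, z_qq = 0
E = 1, F = 0, G = 10; answer radicand W^2 = 10
unnormalised second-form numerators: l = 0, m = 0, n = 0; L = l/sqrt(10), and similarly M = m/sqrt(W^2), N = n/sqrt(W^2)
H = (E*n - 2*F*m + G*l) / (2*(EG - F^2)*sqrt(W^2)); E*n - 2*F*m + G*l = 0, EG - F^2 = 10, so H = (0)/sqrt(10)

Answer: H = 0


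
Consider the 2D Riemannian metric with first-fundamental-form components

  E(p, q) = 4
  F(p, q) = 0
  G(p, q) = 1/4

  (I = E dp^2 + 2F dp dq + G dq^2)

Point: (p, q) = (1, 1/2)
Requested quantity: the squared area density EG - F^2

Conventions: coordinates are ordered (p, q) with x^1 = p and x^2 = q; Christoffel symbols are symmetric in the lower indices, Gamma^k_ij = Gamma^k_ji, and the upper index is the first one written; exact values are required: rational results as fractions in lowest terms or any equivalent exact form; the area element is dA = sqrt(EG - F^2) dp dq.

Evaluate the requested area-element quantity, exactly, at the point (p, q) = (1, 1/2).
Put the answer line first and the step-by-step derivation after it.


Answer: EG - F^2 = 1

E = 4, F = 0, G = 1/4; EG - F^2 = 1


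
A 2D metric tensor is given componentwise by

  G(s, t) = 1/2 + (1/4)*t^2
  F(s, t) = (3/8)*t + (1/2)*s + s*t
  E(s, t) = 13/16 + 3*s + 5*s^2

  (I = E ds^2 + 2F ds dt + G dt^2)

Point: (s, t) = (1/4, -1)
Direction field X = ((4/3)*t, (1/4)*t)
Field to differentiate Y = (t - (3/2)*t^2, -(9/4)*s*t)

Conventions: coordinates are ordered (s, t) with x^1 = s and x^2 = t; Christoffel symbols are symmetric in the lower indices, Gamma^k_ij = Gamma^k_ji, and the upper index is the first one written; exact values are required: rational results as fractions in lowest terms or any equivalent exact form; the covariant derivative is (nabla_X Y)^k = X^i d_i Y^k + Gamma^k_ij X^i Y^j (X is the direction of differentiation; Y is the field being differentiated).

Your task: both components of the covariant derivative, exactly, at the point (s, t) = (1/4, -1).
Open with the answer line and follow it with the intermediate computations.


Answer: (nabla_X Y)^s = 29719/7104, (nabla_X Y)^t = -5609/3552

E = 15/8, F = -1/2, G = 3/4 at the point
E_s = 11/2, E_t = 0, F_s = -1/2, F_t = 5/8, G_s = 0, G_t = -1/2
EG - F^2 = 37/32;  g^inv = (32/37) * [[3/4, 1/2], [1/2, 15/8]]
first-kind symbols [ij,l] = (1/2)(d_i g_jl + d_j g_il - d_l g_ij): [ss,s] = E_s/2 = 11/4, [ss,t] = F_s - E_t/2 = -1/2, [st,s] = E_t/2 = 0, [st,t] = G_s/2 = 0, [tt,s] = F_t - G_s/2 = 5/8, [tt,t] = G_t/2 = -1/4
Gamma^s_ij = (G*[ij,s] - F*[ij,t])/(EG - F^2), Gamma^t_ij = (E*[ij,t] - F*[ij,s])/(EG - F^2)
Gamma_sss = 58/37, Gamma_sst = 0, Gamma_stt = 11/37, Gamma_tss = 14/37, Gamma_tst = 0, Gamma_ttt = -5/37
X = (-4/3, -1/4), Y = (-5/2, 9/16) at the point


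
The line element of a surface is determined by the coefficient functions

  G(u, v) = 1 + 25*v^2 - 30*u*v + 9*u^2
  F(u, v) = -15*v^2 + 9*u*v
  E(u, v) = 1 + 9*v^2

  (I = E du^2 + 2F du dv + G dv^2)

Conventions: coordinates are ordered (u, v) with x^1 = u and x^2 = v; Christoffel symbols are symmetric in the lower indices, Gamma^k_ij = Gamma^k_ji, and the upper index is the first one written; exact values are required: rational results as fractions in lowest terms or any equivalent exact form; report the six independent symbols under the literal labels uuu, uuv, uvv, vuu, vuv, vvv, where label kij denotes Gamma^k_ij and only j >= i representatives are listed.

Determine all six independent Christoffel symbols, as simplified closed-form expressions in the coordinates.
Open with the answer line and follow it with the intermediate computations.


Answer: Gamma_uuu = 0, Gamma_uuv = 9*v/(9*u^2 - 30*u*v + 34*v^2 + 1), Gamma_uvv = -15*v/(9*u^2 - 30*u*v + 34*v^2 + 1), Gamma_vuu = 0, Gamma_vuv = (9*u - 15*v)/(9*u^2 - 30*u*v + 34*v^2 + 1), Gamma_vvv = (-15*u + 25*v)/(9*u^2 - 30*u*v + 34*v^2 + 1)

E = 1 + 9*v^2; F = -15*v^2 + 9*u*v; G = 1 + 25*v^2 - 30*u*v + 9*u^2
Gamma^k_ij = (1/2) g^{kl} (d_i g_jl + d_j g_il - d_l g_ij), with g^inv = (1/(EG-F^2)) [[G, -F], [-F, E]]
first partials: E_u = 0, E_v = 18*v, F_u = 9*v, F_v = -30*v + 9*u, G_u = -30*v + 18*u, G_v = 50*v - 30*u
D = EG - F^2 = 1 + 34*v^2 - 30*u*v + 9*u^2
expanded: Gamma^u_uu = (G E_u - 2F F_u + F E_v)/(2D), Gamma^u_uv = (G E_v - F G_u)/(2D), Gamma^u_vv = (2G F_v - G G_u - F G_v)/(2D), Gamma^v_uu = (2E F_u - E E_v - F E_u)/(2D), Gamma^v_uv = (E G_u - F E_v)/(2D), Gamma^v_vv = (E G_v - 2F F_v + F G_u)/(2D); substitute and cancel common factors


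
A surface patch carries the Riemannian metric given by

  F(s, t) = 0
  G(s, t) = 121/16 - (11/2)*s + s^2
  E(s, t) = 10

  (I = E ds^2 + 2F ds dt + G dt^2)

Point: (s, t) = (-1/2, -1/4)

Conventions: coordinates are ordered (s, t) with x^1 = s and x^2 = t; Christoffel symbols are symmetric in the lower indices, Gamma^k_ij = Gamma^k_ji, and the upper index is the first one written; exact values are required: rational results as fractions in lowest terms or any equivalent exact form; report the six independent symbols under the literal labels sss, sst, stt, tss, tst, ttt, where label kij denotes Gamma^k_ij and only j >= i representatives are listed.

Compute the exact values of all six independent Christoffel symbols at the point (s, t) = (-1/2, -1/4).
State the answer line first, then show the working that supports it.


Answer: Gamma_sss = 0, Gamma_sst = 0, Gamma_stt = 13/40, Gamma_tss = 0, Gamma_tst = -4/13, Gamma_ttt = 0

E = 10, F = 0, G = 169/16 at the point
E_s = 0, E_t = 0, F_s = 0, F_t = 0, G_s = -13/2, G_t = 0
EG - F^2 = 845/8;  g^inv = (8/845) * [[169/16, 0], [0, 10]]
first-kind symbols [ij,l] = (1/2)(d_i g_jl + d_j g_il - d_l g_ij): [ss,s] = E_s/2 = 0, [ss,t] = F_s - E_t/2 = 0, [st,s] = E_t/2 = 0, [st,t] = G_s/2 = -13/4, [tt,s] = F_t - G_s/2 = 13/4, [tt,t] = G_t/2 = 0
Gamma^s_ij = (G*[ij,s] - F*[ij,t])/(EG - F^2), Gamma^t_ij = (E*[ij,t] - F*[ij,s])/(EG - F^2)


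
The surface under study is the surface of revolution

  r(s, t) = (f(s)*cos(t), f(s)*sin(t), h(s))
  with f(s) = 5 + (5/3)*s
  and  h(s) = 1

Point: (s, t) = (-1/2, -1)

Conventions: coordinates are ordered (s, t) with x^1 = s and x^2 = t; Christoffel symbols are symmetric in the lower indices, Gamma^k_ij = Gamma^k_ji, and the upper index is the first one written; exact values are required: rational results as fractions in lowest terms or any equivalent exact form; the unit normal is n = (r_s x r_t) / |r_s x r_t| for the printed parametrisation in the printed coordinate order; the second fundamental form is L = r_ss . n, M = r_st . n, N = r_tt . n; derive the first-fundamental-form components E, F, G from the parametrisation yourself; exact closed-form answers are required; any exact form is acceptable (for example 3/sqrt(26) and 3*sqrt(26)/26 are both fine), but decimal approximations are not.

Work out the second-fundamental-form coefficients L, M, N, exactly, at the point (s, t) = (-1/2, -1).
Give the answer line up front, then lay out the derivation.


Answer: L = 0, M = 0, N = 0

f = 25/6, f' = 5/3, f'' = 0, h' = 0, h'' = 0
E = 25/9, F = 0, G = 625/36; answer radicand W^2 = 25/9
unnormalised second-form numerators: l = 0, m = 0, n = 0; L = l/sqrt(25/9), and similarly M = m/sqrt(W^2), N = n/sqrt(W^2)


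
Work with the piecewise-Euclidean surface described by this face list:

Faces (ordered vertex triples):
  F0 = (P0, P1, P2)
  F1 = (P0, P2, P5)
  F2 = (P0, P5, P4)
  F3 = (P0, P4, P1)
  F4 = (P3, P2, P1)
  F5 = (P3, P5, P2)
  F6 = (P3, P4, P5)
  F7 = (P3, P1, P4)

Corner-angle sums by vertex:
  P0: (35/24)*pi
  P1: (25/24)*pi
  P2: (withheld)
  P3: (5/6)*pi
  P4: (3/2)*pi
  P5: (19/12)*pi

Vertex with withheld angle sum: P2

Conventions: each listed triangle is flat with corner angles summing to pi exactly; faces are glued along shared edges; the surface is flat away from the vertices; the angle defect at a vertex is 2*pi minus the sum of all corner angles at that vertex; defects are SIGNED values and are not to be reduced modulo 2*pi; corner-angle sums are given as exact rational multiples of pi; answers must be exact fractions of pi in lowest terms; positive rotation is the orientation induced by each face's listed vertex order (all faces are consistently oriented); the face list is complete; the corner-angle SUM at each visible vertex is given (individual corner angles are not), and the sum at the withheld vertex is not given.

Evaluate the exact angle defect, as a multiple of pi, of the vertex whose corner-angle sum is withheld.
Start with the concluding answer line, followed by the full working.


Answer: defect(P2) = (5/12)*pi

V = 6, E = 12, F = 8; chi = V - E + F = 2
Gauss-Bonnet: total defect = 2*pi*chi = 4*pi; visible defects sum to (43/12)*pi


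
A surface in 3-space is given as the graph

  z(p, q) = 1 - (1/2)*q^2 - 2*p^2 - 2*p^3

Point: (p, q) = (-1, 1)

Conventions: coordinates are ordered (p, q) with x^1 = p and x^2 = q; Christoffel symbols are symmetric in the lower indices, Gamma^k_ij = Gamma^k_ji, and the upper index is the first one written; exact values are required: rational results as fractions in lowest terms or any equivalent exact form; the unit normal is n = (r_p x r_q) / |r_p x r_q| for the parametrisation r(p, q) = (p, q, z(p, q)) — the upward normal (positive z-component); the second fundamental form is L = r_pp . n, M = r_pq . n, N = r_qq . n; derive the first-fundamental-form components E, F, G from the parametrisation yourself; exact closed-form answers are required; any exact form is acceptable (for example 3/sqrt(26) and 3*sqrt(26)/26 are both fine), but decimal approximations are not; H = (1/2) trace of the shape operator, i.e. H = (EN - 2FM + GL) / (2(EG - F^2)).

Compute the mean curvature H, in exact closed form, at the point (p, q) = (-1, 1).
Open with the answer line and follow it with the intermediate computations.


Answer: H = 11*sqrt(6)/72

z_p = -2, z_q = -1, z_pp = 8, z_pq = 0, z_qq = -1
E = 5, F = 2, G = 2; answer radicand W^2 = 6
unnormalised second-form numerators: l = 8, m = 0, n = -1; L = l/sqrt(6), and similarly M = m/sqrt(W^2), N = n/sqrt(W^2)
H = (E*n - 2*F*m + G*l) / (2*(EG - F^2)*sqrt(W^2)); E*n - 2*F*m + G*l = 11, EG - F^2 = 6, so H = (11/12)/sqrt(6)


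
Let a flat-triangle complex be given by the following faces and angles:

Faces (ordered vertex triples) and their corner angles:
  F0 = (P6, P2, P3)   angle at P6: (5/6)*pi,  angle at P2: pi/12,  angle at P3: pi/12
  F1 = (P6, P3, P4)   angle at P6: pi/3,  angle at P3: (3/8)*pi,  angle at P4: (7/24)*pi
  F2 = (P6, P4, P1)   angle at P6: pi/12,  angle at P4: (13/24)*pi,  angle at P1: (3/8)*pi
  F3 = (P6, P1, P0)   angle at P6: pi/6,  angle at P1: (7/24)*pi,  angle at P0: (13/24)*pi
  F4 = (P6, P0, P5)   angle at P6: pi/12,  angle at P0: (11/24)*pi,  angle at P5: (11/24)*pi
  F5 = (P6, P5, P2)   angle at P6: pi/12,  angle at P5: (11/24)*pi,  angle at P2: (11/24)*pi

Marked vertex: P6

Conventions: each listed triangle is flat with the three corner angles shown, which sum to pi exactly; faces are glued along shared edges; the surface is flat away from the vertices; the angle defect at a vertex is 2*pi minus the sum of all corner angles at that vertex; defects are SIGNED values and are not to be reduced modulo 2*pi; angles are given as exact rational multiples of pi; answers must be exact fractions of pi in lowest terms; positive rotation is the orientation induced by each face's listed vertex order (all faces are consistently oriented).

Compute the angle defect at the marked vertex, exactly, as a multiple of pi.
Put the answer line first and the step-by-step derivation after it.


Answer: defect(P6) = (5/12)*pi

Sum of corner angles at P6: (19/12)*pi
defect = 2*pi - (19/12)*pi


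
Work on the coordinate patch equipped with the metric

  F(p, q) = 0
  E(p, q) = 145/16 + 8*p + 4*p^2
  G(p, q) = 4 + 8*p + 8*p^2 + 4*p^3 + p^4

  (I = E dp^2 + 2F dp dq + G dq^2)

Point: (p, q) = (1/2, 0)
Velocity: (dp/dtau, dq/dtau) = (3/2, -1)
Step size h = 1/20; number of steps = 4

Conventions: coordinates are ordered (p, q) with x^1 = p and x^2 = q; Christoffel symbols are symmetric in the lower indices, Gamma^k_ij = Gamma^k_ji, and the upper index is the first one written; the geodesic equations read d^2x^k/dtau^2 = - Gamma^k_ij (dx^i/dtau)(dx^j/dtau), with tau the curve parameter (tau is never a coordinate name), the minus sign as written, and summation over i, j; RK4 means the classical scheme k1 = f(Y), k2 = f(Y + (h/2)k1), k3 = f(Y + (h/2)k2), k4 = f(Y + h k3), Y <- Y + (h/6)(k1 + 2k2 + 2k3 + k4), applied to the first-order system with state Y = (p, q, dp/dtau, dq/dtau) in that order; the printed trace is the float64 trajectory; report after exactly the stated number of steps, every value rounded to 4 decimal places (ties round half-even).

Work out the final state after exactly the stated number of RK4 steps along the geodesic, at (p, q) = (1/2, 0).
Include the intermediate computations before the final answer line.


f(Y) = (dp/dtau, dq/dtau, -Gamma^p_ij Y'^i Y'^j, -Gamma^q_ij Y'^i Y'^j) with the Gammas evaluated at the stage position; h = 0.050000; intermediate values shown to 6 dp
step 0: p = 0.5000, q = 0.0000, dp/dtau = 1.5000, dq/dtau = -1.0000
step 1:
  k1: at (p, q) = (0.500000, 0.000000), (dp/dtau, dq/dtau) = (1.500000, -1.000000); Gamma_ppp = 0.426667, Gamma_ppq = 0.000000, Gamma_pqq = -0.693333, Gamma_qpp = 0.000000, Gamma_qpq = 0.923077, Gamma_qqq = 0.000000; k1 = (1.500000, -1.000000, -0.266667, 2.769231)
  k2: at (p, q) = (0.537500, -0.025000), (dp/dtau, dq/dtau) = (1.493333, -0.930769); Gamma_ppp = 0.423608, Gamma_ppq = 0.000000, Gamma_pqq = -0.712490, Gamma_qpp = 0.000000, Gamma_qpq = 0.914116, Gamma_qqq = 0.000000; k2 = (1.493333, -0.930769, -0.327414, 2.541148)
  k3: at (p, q) = (0.537333, -0.023269), (dp/dtau, dq/dtau) = (1.491815, -0.936471); Gamma_ppp = 0.423622, Gamma_ppq = 0.000000, Gamma_pqq = -0.712404, Gamma_qpp = 0.000000, Gamma_qpq = 0.914156, Gamma_qqq = 0.000000; k3 = (1.491815, -0.936471, -0.318013, 2.554228)
  k4: at (p, q) = (0.574591, -0.046824), (dp/dtau, dq/dtau) = (1.484099, -0.872289); Gamma_ppp = 0.420456, Gamma_ppq = 0.000000, Gamma_pqq = -0.731454, Gamma_qpp = 0.000000, Gamma_qpq = 0.905110, Gamma_qqq = 0.000000; k4 = (1.484099, -0.872289, -0.369522, 2.343444)
  Y <- Y + (h/6)(k1 + 2k2 + 2k3 + k4): p = 0.5746, q = -0.0467, dp/dtau = 1.4839, dq/dtau = -0.8725
step 2:
  k1: at (p, q) = (0.574620, -0.046723), (dp/dtau, dq/dtau) = (1.483941, -0.872471); Gamma_ppp = 0.420453, Gamma_ppq = 0.000000, Gamma_pqq = -0.731469, Gamma_qpp = 0.000000, Gamma_qpq = 0.905103, Gamma_qqq = 0.000000; k1 = (1.483941, -0.872471, -0.369074, 2.343667)
  k2: at (p, q) = (0.611718, -0.068535), (dp/dtau, dq/dtau) = (1.474714, -0.813880); Gamma_ppp = 0.417191, Gamma_ppq = 0.000000, Gamma_pqq = -0.750451, Gamma_qpp = 0.000000, Gamma_qpq = 0.895987, Gamma_qqq = 0.000000; k2 = (1.474714, -0.813880, -0.410201, 2.150800)
  k3: at (p, q) = (0.611488, -0.067070), (dp/dtau, dq/dtau) = (1.473686, -0.818701); Gamma_ppp = 0.417212, Gamma_ppq = 0.000000, Gamma_pqq = -0.750333, Gamma_qpp = 0.000000, Gamma_qpq = 0.896044, Gamma_qqq = 0.000000; k3 = (1.473686, -0.818701, -0.403153, 2.162171)
  k4: at (p, q) = (0.648304, -0.087658), (dp/dtau, dq/dtau) = (1.463784, -0.764363); Gamma_ppp = 0.413883, Gamma_ppq = 0.000000, Gamma_pqq = -0.769183, Gamma_qpp = 0.000000, Gamma_qpq = 0.886923, Gamma_qqq = 0.000000; k4 = (1.463784, -0.764363, -0.437417, 1.984688)
  Y <- Y + (h/6)(k1 + 2k2 + 2k3 + k4): p = 0.6483, q = -0.0876, dp/dtau = 1.4637, dq/dtau = -0.7645
step 3:
  k1: at (p, q) = (0.648324, -0.087573), (dp/dtau, dq/dtau) = (1.463665, -0.764519); Gamma_ppp = 0.413882, Gamma_ppq = 0.000000, Gamma_pqq = -0.769194, Gamma_qpp = 0.000000, Gamma_qpq = 0.886918, Gamma_qqq = 0.000000; k1 = (1.463665, -0.764519, -0.437079, 1.984920)
  k2: at (p, q) = (0.684916, -0.106686), (dp/dtau, dq/dtau) = (1.452738, -0.714896); Gamma_ppp = 0.410498, Gamma_ppq = 0.000000, Gamma_pqq = -0.787939, Gamma_qpp = 0.000000, Gamma_qpq = 0.877802, Gamma_qqq = 0.000000; k2 = (1.452738, -0.714896, -0.463637, 1.823294)
  k3: at (p, q) = (0.684643, -0.105445), (dp/dtau, dq/dtau) = (1.452074, -0.718937); Gamma_ppp = 0.410523, Gamma_ppq = 0.000000, Gamma_pqq = -0.787799, Gamma_qpp = 0.000000, Gamma_qpq = 0.877870, Gamma_qqq = 0.000000; k3 = (1.452074, -0.718937, -0.458407, 1.832904)
  k4: at (p, q) = (0.720928, -0.123520), (dp/dtau, dq/dtau) = (1.440744, -0.672874); Gamma_ppp = 0.407106, Gamma_ppq = 0.000000, Gamma_pqq = -0.806395, Gamma_qpp = 0.000000, Gamma_qpq = 0.868806, Gamma_qqq = 0.000000; k4 = (1.440744, -0.672874, -0.479946, 1.684509)
  Y <- Y + (h/6)(k1 + 2k2 + 2k3 + k4): p = 0.7209, q = -0.1234, dp/dtau = 1.4407, dq/dtau = -0.6730
step 4:
  k1: at (p, q) = (0.720941, -0.123449), (dp/dtau, dq/dtau) = (1.440655, -0.673004); Gamma_ppp = 0.407105, Gamma_ppq = 0.000000, Gamma_pqq = -0.806402, Gamma_qpp = 0.000000, Gamma_qpq = 0.868803, Gamma_qqq = 0.000000; k1 = (1.440655, -0.673004, -0.479695, 1.684724)
  k2: at (p, q) = (0.756958, -0.140274), (dp/dtau, dq/dtau) = (1.428663, -0.630886); Gamma_ppp = 0.403664, Gamma_ppq = 0.000000, Gamma_pqq = -0.824867, Gamma_qpp = 0.000000, Gamma_qpq = 0.859800, Gamma_qqq = 0.000000; k2 = (1.428663, -0.630886, -0.495599, 1.549914)
  k3: at (p, q) = (0.756658, -0.139221), (dp/dtau, dq/dtau) = (1.428265, -0.634256); Gamma_ppp = 0.403693, Gamma_ppq = 0.000000, Gamma_pqq = -0.824713, Gamma_qpp = 0.000000, Gamma_qpq = 0.859875, Gamma_qqq = 0.000000; k3 = (1.428265, -0.634256, -0.491744, 1.557896)
  k4: at (p, q) = (0.792355, -0.155161), (dp/dtau, dq/dtau) = (1.416068, -0.595109); Gamma_ppp = 0.400244, Gamma_ppq = 0.000000, Gamma_pqq = -0.843020, Gamma_qpp = 0.000000, Gamma_qpq = 0.850962, Gamma_qqq = 0.000000; k4 = (1.416068, -0.595109, -0.504029, 1.434237)
  Y <- Y + (h/6)(k1 + 2k2 + 2k3 + k4): p = 0.7924, q = -0.1551, dp/dtau = 1.4160, dq/dtau = -0.5952

Answer: p = 0.7924, q = -0.1551, dp/dtau = 1.4160, dq/dtau = -0.5952


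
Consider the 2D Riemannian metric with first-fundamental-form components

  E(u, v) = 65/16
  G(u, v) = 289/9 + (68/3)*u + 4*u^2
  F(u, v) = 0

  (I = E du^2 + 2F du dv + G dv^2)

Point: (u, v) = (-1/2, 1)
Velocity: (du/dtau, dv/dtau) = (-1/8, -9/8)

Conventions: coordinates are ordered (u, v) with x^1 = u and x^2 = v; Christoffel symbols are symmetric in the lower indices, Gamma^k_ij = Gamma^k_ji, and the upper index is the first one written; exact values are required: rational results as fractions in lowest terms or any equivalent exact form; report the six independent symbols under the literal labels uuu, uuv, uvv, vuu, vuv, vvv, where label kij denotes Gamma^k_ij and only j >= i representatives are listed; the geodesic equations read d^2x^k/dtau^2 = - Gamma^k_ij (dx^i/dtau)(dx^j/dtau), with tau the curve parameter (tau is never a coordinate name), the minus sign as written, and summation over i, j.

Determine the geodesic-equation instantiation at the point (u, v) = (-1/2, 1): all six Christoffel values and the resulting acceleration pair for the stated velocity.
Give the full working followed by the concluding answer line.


E = 65/16, F = 0, G = 196/9 at the point
E_u = 0, E_v = 0, F_u = 0, F_v = 0, G_u = 56/3, G_v = 0
EG - F^2 = 3185/36;  g^inv = (36/3185) * [[196/9, 0], [0, 65/16]]
first-kind symbols [ij,l] = (1/2)(d_i g_jl + d_j g_il - d_l g_ij): [uu,u] = E_u/2 = 0, [uu,v] = F_u - E_v/2 = 0, [uv,u] = E_v/2 = 0, [uv,v] = G_u/2 = 28/3, [vv,u] = F_v - G_u/2 = -28/3, [vv,v] = G_v/2 = 0
Gamma^u_ij = (G*[ij,u] - F*[ij,v])/(EG - F^2), Gamma^v_ij = (E*[ij,v] - F*[ij,u])/(EG - F^2)
Gamma_uuu = 0, Gamma_uuv = 0, Gamma_uvv = -448/195, Gamma_vuu = 0, Gamma_vuv = 3/7, Gamma_vvv = 0
d^2u/dtau^2 = -(Gamma_uuu*(-1/8)^2 + 2*Gamma_uuv*(-1/8)*(-9/8) + Gamma_uvv*(-9/8)^2) = 189/65
d^2v/dtau^2 = -(Gamma_vuu*(-1/8)^2 + 2*Gamma_vuv*(-1/8)*(-9/8) + Gamma_vvv*(-9/8)^2) = -27/224

Answer: Gamma_uuu = 0, Gamma_uuv = 0, Gamma_uvv = -448/195, Gamma_vuu = 0, Gamma_vuv = 3/7, Gamma_vvv = 0; accelerations (d^2u/dtau^2, d^2v/dtau^2) = (189/65, -27/224)


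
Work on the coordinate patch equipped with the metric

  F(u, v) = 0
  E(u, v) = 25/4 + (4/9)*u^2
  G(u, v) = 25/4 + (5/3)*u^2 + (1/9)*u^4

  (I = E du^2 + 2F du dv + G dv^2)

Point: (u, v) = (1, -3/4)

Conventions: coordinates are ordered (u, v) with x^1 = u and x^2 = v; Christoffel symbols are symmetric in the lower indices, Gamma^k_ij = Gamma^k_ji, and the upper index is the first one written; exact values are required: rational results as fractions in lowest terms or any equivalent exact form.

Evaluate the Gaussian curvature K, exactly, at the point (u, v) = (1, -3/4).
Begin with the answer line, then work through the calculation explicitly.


Answer: K = -32400/987377

E = 241/36, F = 0, G = 289/36, EG - F^2 = 69649/1296 at the point
E_u = 8/9, E_v = 0, F_u = 0, F_v = 0, G_u = 34/9, G_v = 0
E_vv = 0, F_uv = 0, G_uu = 14/3
Brioschi: K = (det M1 - det M2) / (EG - F^2)^2 with the standard first/second-derivative matrices M1, M2.
M1 = [[-E_vv/2 + F_uv - G_uu/2, E_u/2, F_u - E_v/2], [F_v - G_u/2, E, F], [G_v/2, F, G]] = [[-7/3, 4/9, 0], [-17/9, 241/36, 0], [0, 0, 289/36]]; det M1 = -1384021/11664
M2 = [[0, E_v/2, G_u/2], [E_v/2, E, F], [G_u/2, F, G]] = [[0, 0, 17/9], [0, 241/36, 0], [17/9, 0, 289/36]]; det M2 = -69649/2916
det M1 - det M2 = -122825/1296; K = -122825/1296 / (69649/1296)^2 = -32400/987377


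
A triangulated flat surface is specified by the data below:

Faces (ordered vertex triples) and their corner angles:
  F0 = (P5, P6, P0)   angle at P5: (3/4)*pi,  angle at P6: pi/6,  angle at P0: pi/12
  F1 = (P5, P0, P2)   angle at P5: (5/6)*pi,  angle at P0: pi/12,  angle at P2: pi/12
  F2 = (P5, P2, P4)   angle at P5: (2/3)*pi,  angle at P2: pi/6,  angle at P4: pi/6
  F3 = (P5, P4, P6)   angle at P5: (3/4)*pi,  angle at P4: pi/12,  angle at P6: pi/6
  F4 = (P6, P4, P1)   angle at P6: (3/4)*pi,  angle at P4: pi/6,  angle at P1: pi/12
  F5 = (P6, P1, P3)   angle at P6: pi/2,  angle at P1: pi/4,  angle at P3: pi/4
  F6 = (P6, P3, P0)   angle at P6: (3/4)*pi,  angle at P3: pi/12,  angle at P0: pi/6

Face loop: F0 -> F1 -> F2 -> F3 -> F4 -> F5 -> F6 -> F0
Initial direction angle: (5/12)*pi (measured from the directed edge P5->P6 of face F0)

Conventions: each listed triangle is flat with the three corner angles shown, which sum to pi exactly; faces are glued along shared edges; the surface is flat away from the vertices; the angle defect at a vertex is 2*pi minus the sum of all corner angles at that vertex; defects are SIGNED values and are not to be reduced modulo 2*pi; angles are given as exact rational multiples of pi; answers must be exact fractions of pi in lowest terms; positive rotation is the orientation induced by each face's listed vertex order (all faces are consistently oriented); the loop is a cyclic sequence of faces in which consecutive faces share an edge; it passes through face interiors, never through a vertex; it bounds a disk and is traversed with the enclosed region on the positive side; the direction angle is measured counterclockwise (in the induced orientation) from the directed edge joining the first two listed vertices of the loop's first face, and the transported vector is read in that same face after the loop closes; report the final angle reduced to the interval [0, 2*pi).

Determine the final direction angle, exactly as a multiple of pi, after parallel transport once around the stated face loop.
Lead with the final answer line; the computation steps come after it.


Answer: final direction angle = (13/12)*pi

enclosed vertex P5: corner angles sum to 3*pi, defect = 2*pi - 3*pi = -pi
enclosed vertex P6: corner angles sum to (7/3)*pi, defect = 2*pi - (7/3)*pi = -pi/3
transport around the loop rotates by the sum of enclosed defects; add to the initial angle mod 2*pi
final angle = (5/12)*pi - (4/3)*pi = (13/12)*pi (mod 2*pi)


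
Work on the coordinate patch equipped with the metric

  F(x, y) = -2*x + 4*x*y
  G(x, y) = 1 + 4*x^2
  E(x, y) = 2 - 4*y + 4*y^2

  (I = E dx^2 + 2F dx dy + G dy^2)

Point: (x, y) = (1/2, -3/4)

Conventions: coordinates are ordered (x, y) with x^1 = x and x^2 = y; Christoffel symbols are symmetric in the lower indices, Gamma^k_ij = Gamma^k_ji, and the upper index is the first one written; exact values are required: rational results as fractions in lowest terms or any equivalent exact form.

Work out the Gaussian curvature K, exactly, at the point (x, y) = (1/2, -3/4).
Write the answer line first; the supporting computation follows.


Answer: K = -64/1089

E = 29/4, F = -5/2, G = 2, EG - F^2 = 33/4 at the point
E_x = 0, E_y = -10, F_x = -5, F_y = 2, G_x = 4, G_y = 0
E_yy = 8, F_xy = 4, G_xx = 8
Apply the Brioschi formula K = (det M1 - det M2)/(EG - F^2)^2 over the derivative matrices of E, F, G.
M1 = [[-E_yy/2 + F_xy - G_xx/2, E_x/2, F_x - E_y/2], [F_y - G_x/2, E, F], [G_y/2, F, G]] = [[-4, 0, 0], [0, 29/4, -5/2], [0, -5/2, 2]]; det M1 = -33
M2 = [[0, E_y/2, G_x/2], [E_y/2, E, F], [G_x/2, F, G]] = [[0, -5, 2], [-5, 29/4, -5/2], [2, -5/2, 2]]; det M2 = -29
det M1 - det M2 = -4; K = -4 / (33/4)^2 = -64/1089


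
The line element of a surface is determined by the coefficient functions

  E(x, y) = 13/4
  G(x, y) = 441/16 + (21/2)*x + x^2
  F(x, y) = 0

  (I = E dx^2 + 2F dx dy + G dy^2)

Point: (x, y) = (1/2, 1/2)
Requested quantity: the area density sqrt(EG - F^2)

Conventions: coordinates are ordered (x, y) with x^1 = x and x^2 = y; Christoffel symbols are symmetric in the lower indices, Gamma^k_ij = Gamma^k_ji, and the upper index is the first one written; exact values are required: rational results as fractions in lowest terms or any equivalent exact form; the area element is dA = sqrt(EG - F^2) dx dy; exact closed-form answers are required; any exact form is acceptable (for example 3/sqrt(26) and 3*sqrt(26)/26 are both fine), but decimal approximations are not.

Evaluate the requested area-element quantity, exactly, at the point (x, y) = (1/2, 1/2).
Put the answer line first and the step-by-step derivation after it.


Answer: sqrt(EG - F^2) = 23*sqrt(13)/8

E = 13/4, F = 0, G = 529/16; EG - F^2 = 6877/64
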